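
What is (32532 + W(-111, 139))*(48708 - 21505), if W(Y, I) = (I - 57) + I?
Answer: 890979859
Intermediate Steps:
W(Y, I) = -57 + 2*I (W(Y, I) = (-57 + I) + I = -57 + 2*I)
(32532 + W(-111, 139))*(48708 - 21505) = (32532 + (-57 + 2*139))*(48708 - 21505) = (32532 + (-57 + 278))*27203 = (32532 + 221)*27203 = 32753*27203 = 890979859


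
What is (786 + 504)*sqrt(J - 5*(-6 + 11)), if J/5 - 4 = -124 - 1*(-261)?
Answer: 2580*sqrt(170) ≈ 33639.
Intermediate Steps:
J = 705 (J = 20 + 5*(-124 - 1*(-261)) = 20 + 5*(-124 + 261) = 20 + 5*137 = 20 + 685 = 705)
(786 + 504)*sqrt(J - 5*(-6 + 11)) = (786 + 504)*sqrt(705 - 5*(-6 + 11)) = 1290*sqrt(705 - 5*5) = 1290*sqrt(705 - 25) = 1290*sqrt(680) = 1290*(2*sqrt(170)) = 2580*sqrt(170)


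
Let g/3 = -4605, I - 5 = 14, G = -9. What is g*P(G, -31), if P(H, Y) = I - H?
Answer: -386820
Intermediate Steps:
I = 19 (I = 5 + 14 = 19)
P(H, Y) = 19 - H
g = -13815 (g = 3*(-4605) = -13815)
g*P(G, -31) = -13815*(19 - 1*(-9)) = -13815*(19 + 9) = -13815*28 = -386820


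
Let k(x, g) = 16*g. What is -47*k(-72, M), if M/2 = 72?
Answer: -108288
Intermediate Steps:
M = 144 (M = 2*72 = 144)
-47*k(-72, M) = -752*144 = -47*2304 = -108288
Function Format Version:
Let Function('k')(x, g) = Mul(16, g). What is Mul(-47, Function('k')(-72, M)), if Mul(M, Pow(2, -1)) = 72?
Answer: -108288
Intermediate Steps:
M = 144 (M = Mul(2, 72) = 144)
Mul(-47, Function('k')(-72, M)) = Mul(-47, Mul(16, 144)) = Mul(-47, 2304) = -108288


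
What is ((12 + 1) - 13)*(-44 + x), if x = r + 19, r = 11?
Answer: 0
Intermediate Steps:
x = 30 (x = 11 + 19 = 30)
((12 + 1) - 13)*(-44 + x) = ((12 + 1) - 13)*(-44 + 30) = (13 - 13)*(-14) = 0*(-14) = 0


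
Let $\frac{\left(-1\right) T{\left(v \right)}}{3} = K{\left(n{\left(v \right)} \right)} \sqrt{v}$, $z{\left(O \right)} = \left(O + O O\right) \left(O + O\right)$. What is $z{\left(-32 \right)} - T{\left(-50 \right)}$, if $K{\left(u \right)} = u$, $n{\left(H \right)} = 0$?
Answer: $-63488$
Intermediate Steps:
$z{\left(O \right)} = 2 O \left(O + O^{2}\right)$ ($z{\left(O \right)} = \left(O + O^{2}\right) 2 O = 2 O \left(O + O^{2}\right)$)
$T{\left(v \right)} = 0$ ($T{\left(v \right)} = - 3 \cdot 0 \sqrt{v} = \left(-3\right) 0 = 0$)
$z{\left(-32 \right)} - T{\left(-50 \right)} = 2 \left(-32\right)^{2} \left(1 - 32\right) - 0 = 2 \cdot 1024 \left(-31\right) + 0 = -63488 + 0 = -63488$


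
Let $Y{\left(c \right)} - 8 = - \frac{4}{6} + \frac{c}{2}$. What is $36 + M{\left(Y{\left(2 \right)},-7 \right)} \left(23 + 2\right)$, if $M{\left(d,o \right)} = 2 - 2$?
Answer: $36$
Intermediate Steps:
$Y{\left(c \right)} = \frac{22}{3} + \frac{c}{2}$ ($Y{\left(c \right)} = 8 + \left(- \frac{4}{6} + \frac{c}{2}\right) = 8 + \left(\left(-4\right) \frac{1}{6} + c \frac{1}{2}\right) = 8 + \left(- \frac{2}{3} + \frac{c}{2}\right) = \frac{22}{3} + \frac{c}{2}$)
$M{\left(d,o \right)} = 0$ ($M{\left(d,o \right)} = 2 - 2 = 0$)
$36 + M{\left(Y{\left(2 \right)},-7 \right)} \left(23 + 2\right) = 36 + 0 \left(23 + 2\right) = 36 + 0 \cdot 25 = 36 + 0 = 36$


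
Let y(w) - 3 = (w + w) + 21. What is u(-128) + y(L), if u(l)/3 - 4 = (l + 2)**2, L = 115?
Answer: 47894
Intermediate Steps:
u(l) = 12 + 3*(2 + l)**2 (u(l) = 12 + 3*(l + 2)**2 = 12 + 3*(2 + l)**2)
y(w) = 24 + 2*w (y(w) = 3 + ((w + w) + 21) = 3 + (2*w + 21) = 3 + (21 + 2*w) = 24 + 2*w)
u(-128) + y(L) = (12 + 3*(2 - 128)**2) + (24 + 2*115) = (12 + 3*(-126)**2) + (24 + 230) = (12 + 3*15876) + 254 = (12 + 47628) + 254 = 47640 + 254 = 47894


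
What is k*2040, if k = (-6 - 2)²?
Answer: 130560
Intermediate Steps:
k = 64 (k = (-8)² = 64)
k*2040 = 64*2040 = 130560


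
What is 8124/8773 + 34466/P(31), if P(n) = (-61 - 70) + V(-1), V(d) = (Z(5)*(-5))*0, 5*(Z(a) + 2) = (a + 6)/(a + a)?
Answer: -301305974/1149263 ≈ -262.17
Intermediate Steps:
Z(a) = -2 + (6 + a)/(10*a) (Z(a) = -2 + ((a + 6)/(a + a))/5 = -2 + ((6 + a)/((2*a)))/5 = -2 + ((6 + a)*(1/(2*a)))/5 = -2 + ((6 + a)/(2*a))/5 = -2 + (6 + a)/(10*a))
V(d) = 0 (V(d) = (((1/10)*(6 - 19*5)/5)*(-5))*0 = (((1/10)*(1/5)*(6 - 95))*(-5))*0 = (((1/10)*(1/5)*(-89))*(-5))*0 = -89/50*(-5)*0 = (89/10)*0 = 0)
P(n) = -131 (P(n) = (-61 - 70) + 0 = -131 + 0 = -131)
8124/8773 + 34466/P(31) = 8124/8773 + 34466/(-131) = 8124*(1/8773) + 34466*(-1/131) = 8124/8773 - 34466/131 = -301305974/1149263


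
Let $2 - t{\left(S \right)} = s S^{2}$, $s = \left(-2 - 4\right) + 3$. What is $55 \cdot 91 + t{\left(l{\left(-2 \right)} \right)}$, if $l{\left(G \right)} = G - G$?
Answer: $5007$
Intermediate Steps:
$l{\left(G \right)} = 0$
$s = -3$ ($s = -6 + 3 = -3$)
$t{\left(S \right)} = 2 + 3 S^{2}$ ($t{\left(S \right)} = 2 - - 3 S^{2} = 2 + 3 S^{2}$)
$55 \cdot 91 + t{\left(l{\left(-2 \right)} \right)} = 55 \cdot 91 + \left(2 + 3 \cdot 0^{2}\right) = 5005 + \left(2 + 3 \cdot 0\right) = 5005 + \left(2 + 0\right) = 5005 + 2 = 5007$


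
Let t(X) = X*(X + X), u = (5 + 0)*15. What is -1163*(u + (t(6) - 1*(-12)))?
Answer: -184917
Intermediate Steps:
u = 75 (u = 5*15 = 75)
t(X) = 2*X² (t(X) = X*(2*X) = 2*X²)
-1163*(u + (t(6) - 1*(-12))) = -1163*(75 + (2*6² - 1*(-12))) = -1163*(75 + (2*36 + 12)) = -1163*(75 + (72 + 12)) = -1163*(75 + 84) = -1163*159 = -184917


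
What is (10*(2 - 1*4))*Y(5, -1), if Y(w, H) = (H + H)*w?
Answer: 200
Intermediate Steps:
Y(w, H) = 2*H*w (Y(w, H) = (2*H)*w = 2*H*w)
(10*(2 - 1*4))*Y(5, -1) = (10*(2 - 1*4))*(2*(-1)*5) = (10*(2 - 4))*(-10) = (10*(-2))*(-10) = -20*(-10) = 200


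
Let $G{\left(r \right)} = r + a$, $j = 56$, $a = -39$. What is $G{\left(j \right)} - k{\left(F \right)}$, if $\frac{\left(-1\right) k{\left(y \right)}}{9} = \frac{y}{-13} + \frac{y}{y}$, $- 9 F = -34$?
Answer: $\frac{304}{13} \approx 23.385$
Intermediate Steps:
$F = \frac{34}{9}$ ($F = \left(- \frac{1}{9}\right) \left(-34\right) = \frac{34}{9} \approx 3.7778$)
$G{\left(r \right)} = -39 + r$ ($G{\left(r \right)} = r - 39 = -39 + r$)
$k{\left(y \right)} = -9 + \frac{9 y}{13}$ ($k{\left(y \right)} = - 9 \left(\frac{y}{-13} + \frac{y}{y}\right) = - 9 \left(y \left(- \frac{1}{13}\right) + 1\right) = - 9 \left(- \frac{y}{13} + 1\right) = - 9 \left(1 - \frac{y}{13}\right) = -9 + \frac{9 y}{13}$)
$G{\left(j \right)} - k{\left(F \right)} = \left(-39 + 56\right) - \left(-9 + \frac{9}{13} \cdot \frac{34}{9}\right) = 17 - \left(-9 + \frac{34}{13}\right) = 17 - - \frac{83}{13} = 17 + \frac{83}{13} = \frac{304}{13}$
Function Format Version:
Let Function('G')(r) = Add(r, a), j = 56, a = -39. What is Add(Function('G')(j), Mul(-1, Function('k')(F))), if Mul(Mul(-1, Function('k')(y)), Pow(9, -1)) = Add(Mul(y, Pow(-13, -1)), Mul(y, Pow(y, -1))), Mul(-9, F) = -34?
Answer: Rational(304, 13) ≈ 23.385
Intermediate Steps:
F = Rational(34, 9) (F = Mul(Rational(-1, 9), -34) = Rational(34, 9) ≈ 3.7778)
Function('G')(r) = Add(-39, r) (Function('G')(r) = Add(r, -39) = Add(-39, r))
Function('k')(y) = Add(-9, Mul(Rational(9, 13), y)) (Function('k')(y) = Mul(-9, Add(Mul(y, Pow(-13, -1)), Mul(y, Pow(y, -1)))) = Mul(-9, Add(Mul(y, Rational(-1, 13)), 1)) = Mul(-9, Add(Mul(Rational(-1, 13), y), 1)) = Mul(-9, Add(1, Mul(Rational(-1, 13), y))) = Add(-9, Mul(Rational(9, 13), y)))
Add(Function('G')(j), Mul(-1, Function('k')(F))) = Add(Add(-39, 56), Mul(-1, Add(-9, Mul(Rational(9, 13), Rational(34, 9))))) = Add(17, Mul(-1, Add(-9, Rational(34, 13)))) = Add(17, Mul(-1, Rational(-83, 13))) = Add(17, Rational(83, 13)) = Rational(304, 13)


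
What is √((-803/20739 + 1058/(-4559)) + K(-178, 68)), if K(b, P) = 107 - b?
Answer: √2545346046518249646/94549101 ≈ 16.874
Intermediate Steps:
√((-803/20739 + 1058/(-4559)) + K(-178, 68)) = √((-803/20739 + 1058/(-4559)) + (107 - 1*(-178))) = √((-803*1/20739 + 1058*(-1/4559)) + (107 + 178)) = √((-803/20739 - 1058/4559) + 285) = √(-25602739/94549101 + 285) = √(26920891046/94549101) = √2545346046518249646/94549101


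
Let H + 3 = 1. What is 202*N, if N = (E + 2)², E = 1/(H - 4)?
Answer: 12221/18 ≈ 678.94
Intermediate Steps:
H = -2 (H = -3 + 1 = -2)
E = -⅙ (E = 1/(-2 - 4) = 1/(-6) = -⅙ ≈ -0.16667)
N = 121/36 (N = (-⅙ + 2)² = (11/6)² = 121/36 ≈ 3.3611)
202*N = 202*(121/36) = 12221/18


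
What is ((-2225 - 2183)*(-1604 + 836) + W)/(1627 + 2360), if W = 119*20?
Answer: 3387724/3987 ≈ 849.69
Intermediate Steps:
W = 2380
((-2225 - 2183)*(-1604 + 836) + W)/(1627 + 2360) = ((-2225 - 2183)*(-1604 + 836) + 2380)/(1627 + 2360) = (-4408*(-768) + 2380)/3987 = (3385344 + 2380)*(1/3987) = 3387724*(1/3987) = 3387724/3987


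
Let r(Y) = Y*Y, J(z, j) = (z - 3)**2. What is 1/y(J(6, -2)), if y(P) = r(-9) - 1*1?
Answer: 1/80 ≈ 0.012500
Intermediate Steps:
J(z, j) = (-3 + z)**2
r(Y) = Y**2
y(P) = 80 (y(P) = (-9)**2 - 1*1 = 81 - 1 = 80)
1/y(J(6, -2)) = 1/80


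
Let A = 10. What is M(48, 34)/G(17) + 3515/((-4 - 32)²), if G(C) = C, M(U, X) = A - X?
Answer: 28651/22032 ≈ 1.3004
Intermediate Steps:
M(U, X) = 10 - X
M(48, 34)/G(17) + 3515/((-4 - 32)²) = (10 - 1*34)/17 + 3515/((-4 - 32)²) = (10 - 34)*(1/17) + 3515/((-36)²) = -24*1/17 + 3515/1296 = -24/17 + 3515*(1/1296) = -24/17 + 3515/1296 = 28651/22032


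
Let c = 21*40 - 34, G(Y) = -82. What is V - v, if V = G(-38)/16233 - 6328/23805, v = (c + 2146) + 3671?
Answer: -853135938143/128808855 ≈ -6623.3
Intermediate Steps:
c = 806 (c = 840 - 34 = 806)
v = 6623 (v = (806 + 2146) + 3671 = 2952 + 3671 = 6623)
V = -34891478/128808855 (V = -82/16233 - 6328/23805 = -34891478/128808855 ≈ -0.27088)
V - v = -34891478/128808855 - 1*6623 = -34891478/128808855 - 6623 = -853135938143/128808855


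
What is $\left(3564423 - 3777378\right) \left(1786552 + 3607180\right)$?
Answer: $-1148622198060$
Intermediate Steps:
$\left(3564423 - 3777378\right) \left(1786552 + 3607180\right) = \left(-212955\right) 5393732 = -1148622198060$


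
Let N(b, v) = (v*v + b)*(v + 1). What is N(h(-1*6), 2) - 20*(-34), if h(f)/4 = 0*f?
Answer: 692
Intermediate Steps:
h(f) = 0 (h(f) = 4*(0*f) = 4*0 = 0)
N(b, v) = (1 + v)*(b + v**2) (N(b, v) = (v**2 + b)*(1 + v) = (b + v**2)*(1 + v) = (1 + v)*(b + v**2))
N(h(-1*6), 2) - 20*(-34) = (0 + 2**2 + 2**3 + 0*2) - 20*(-34) = (0 + 4 + 8 + 0) + 680 = 12 + 680 = 692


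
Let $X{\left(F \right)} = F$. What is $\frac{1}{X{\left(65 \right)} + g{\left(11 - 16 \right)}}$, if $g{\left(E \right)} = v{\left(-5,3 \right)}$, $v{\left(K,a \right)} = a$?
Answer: $\frac{1}{68} \approx 0.014706$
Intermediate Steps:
$g{\left(E \right)} = 3$
$\frac{1}{X{\left(65 \right)} + g{\left(11 - 16 \right)}} = \frac{1}{65 + 3} = \frac{1}{68}$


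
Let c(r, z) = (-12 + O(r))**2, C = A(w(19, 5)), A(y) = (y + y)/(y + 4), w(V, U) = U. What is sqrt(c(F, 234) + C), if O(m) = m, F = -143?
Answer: sqrt(216235)/3 ≈ 155.00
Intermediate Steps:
A(y) = 2*y/(4 + y) (A(y) = (2*y)/(4 + y) = 2*y/(4 + y))
C = 10/9 (C = 2*5/(4 + 5) = 2*5/9 = 2*5*(1/9) = 10/9 ≈ 1.1111)
c(r, z) = (-12 + r)**2
sqrt(c(F, 234) + C) = sqrt((-12 - 143)**2 + 10/9) = sqrt((-155)**2 + 10/9) = sqrt(24025 + 10/9) = sqrt(216235/9) = sqrt(216235)/3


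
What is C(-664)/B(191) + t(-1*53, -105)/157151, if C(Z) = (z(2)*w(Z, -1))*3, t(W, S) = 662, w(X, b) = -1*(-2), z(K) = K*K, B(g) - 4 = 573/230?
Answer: 868461886/234626443 ≈ 3.7015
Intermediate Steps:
B(g) = 1493/230 (B(g) = 4 + 573/230 = 1493/230)
z(K) = K²
w(X, b) = 2
C(Z) = 24 (C(Z) = (2²*2)*3 = (4*2)*3 = 8*3 = 24)
C(-664)/B(191) + t(-1*53, -105)/157151 = 24/(1493/230) + 662/157151 = 24*(230/1493) + 662*(1/157151) = 5520/1493 + 662/157151 = 868461886/234626443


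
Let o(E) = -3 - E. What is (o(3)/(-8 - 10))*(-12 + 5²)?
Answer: 13/3 ≈ 4.3333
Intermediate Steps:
(o(3)/(-8 - 10))*(-12 + 5²) = ((-3 - 1*3)/(-8 - 10))*(-12 + 5²) = ((-3 - 3)/(-18))*(-12 + 25) = -1/18*(-6)*13 = (⅓)*13 = 13/3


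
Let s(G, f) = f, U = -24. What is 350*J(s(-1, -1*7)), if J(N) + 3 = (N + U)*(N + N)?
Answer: 150850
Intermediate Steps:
J(N) = -3 + 2*N*(-24 + N) (J(N) = -3 + (N - 24)*(N + N) = -3 + (-24 + N)*(2*N) = -3 + 2*N*(-24 + N))
350*J(s(-1, -1*7)) = 350*(-3 - (-48)*7 + 2*(-1*7)**2) = 350*(-3 - 48*(-7) + 2*(-7)**2) = 350*(-3 + 336 + 2*49) = 350*(-3 + 336 + 98) = 350*431 = 150850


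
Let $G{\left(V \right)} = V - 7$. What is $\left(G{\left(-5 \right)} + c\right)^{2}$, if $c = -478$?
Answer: $240100$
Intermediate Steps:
$G{\left(V \right)} = -7 + V$
$\left(G{\left(-5 \right)} + c\right)^{2} = \left(\left(-7 - 5\right) - 478\right)^{2} = \left(-12 - 478\right)^{2} = \left(-490\right)^{2} = 240100$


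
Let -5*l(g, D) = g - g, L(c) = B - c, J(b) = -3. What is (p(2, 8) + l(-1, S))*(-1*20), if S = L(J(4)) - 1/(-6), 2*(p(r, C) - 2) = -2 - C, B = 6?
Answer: 60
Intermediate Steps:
L(c) = 6 - c
p(r, C) = 1 - C/2 (p(r, C) = 2 + (-2 - C)/2 = 2 + (-1 - C/2) = 1 - C/2)
S = 55/6 (S = (6 - 1*(-3)) - 1/(-6) = (6 + 3) - 1*(-1/6) = 9 + 1/6 = 55/6 ≈ 9.1667)
l(g, D) = 0 (l(g, D) = -(g - g)/5 = -1/5*0 = 0)
(p(2, 8) + l(-1, S))*(-1*20) = ((1 - 1/2*8) + 0)*(-1*20) = ((1 - 4) + 0)*(-20) = (-3 + 0)*(-20) = -3*(-20) = 60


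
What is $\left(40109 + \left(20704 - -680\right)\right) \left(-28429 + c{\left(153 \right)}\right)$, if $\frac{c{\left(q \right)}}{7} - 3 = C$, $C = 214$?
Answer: $-1654776630$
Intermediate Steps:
$c{\left(q \right)} = 1519$ ($c{\left(q \right)} = 21 + 7 \cdot 214 = 21 + 1498 = 1519$)
$\left(40109 + \left(20704 - -680\right)\right) \left(-28429 + c{\left(153 \right)}\right) = \left(40109 + \left(20704 - -680\right)\right) \left(-28429 + 1519\right) = \left(40109 + \left(20704 + 680\right)\right) \left(-26910\right) = \left(40109 + 21384\right) \left(-26910\right) = 61493 \left(-26910\right) = -1654776630$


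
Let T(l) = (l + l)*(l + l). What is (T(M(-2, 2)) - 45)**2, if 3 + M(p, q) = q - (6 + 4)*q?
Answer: 2954961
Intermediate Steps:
M(p, q) = -3 - 9*q (M(p, q) = -3 + (q - (6 + 4)*q) = -3 + (q - 10*q) = -3 - 9*q)
T(l) = 4*l**2 (T(l) = (2*l)*(2*l) = 4*l**2)
(T(M(-2, 2)) - 45)**2 = (4*(-3 - 9*2)**2 - 45)**2 = (4*(-3 - 18)**2 - 45)**2 = (4*(-21)**2 - 45)**2 = (4*441 - 45)**2 = (1764 - 45)**2 = 1719**2 = 2954961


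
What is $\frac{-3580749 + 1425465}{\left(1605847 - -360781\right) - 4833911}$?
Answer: $\frac{239476}{318587} \approx 0.75168$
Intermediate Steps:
$\frac{-3580749 + 1425465}{\left(1605847 - -360781\right) - 4833911} = - \frac{2155284}{\left(1605847 + 360781\right) - 4833911} = - \frac{2155284}{1966628 - 4833911} = - \frac{2155284}{-2867283} = \left(-2155284\right) \left(- \frac{1}{2867283}\right) = \frac{239476}{318587}$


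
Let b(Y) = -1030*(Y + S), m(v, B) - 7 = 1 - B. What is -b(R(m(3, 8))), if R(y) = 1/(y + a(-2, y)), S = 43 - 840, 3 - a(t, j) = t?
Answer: -820704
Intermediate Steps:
a(t, j) = 3 - t
S = -797
m(v, B) = 8 - B (m(v, B) = 7 + (1 - B) = 8 - B)
R(y) = 1/(5 + y) (R(y) = 1/(y + (3 - 1*(-2))) = 1/(y + (3 + 2)) = 1/(y + 5) = 1/(5 + y))
b(Y) = 820910 - 1030*Y (b(Y) = -1030*(Y - 797) = -1030*(-797 + Y) = 820910 - 1030*Y)
-b(R(m(3, 8))) = -(820910 - 1030/(5 + (8 - 1*8))) = -(820910 - 1030/(5 + (8 - 8))) = -(820910 - 1030/(5 + 0)) = -(820910 - 1030/5) = -(820910 - 1030*⅕) = -(820910 - 206) = -1*820704 = -820704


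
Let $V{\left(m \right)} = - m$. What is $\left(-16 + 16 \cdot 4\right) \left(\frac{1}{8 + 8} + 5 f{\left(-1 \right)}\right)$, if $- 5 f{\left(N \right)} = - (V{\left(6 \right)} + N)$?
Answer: $-333$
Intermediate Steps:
$f{\left(N \right)} = - \frac{6}{5} + \frac{N}{5}$ ($f{\left(N \right)} = - \frac{\left(-1\right) \left(\left(-1\right) 6 + N\right)}{5} = - \frac{\left(-1\right) \left(-6 + N\right)}{5} = - \frac{6 - N}{5} = - \frac{6}{5} + \frac{N}{5}$)
$\left(-16 + 16 \cdot 4\right) \left(\frac{1}{8 + 8} + 5 f{\left(-1 \right)}\right) = \left(-16 + 16 \cdot 4\right) \left(\frac{1}{8 + 8} + 5 \left(- \frac{6}{5} + \frac{1}{5} \left(-1\right)\right)\right) = \left(-16 + 64\right) \left(\frac{1}{16} + 5 \left(- \frac{6}{5} - \frac{1}{5}\right)\right) = 48 \left(\frac{1}{16} + 5 \left(- \frac{7}{5}\right)\right) = 48 \left(\frac{1}{16} - 7\right) = 48 \left(- \frac{111}{16}\right) = -333$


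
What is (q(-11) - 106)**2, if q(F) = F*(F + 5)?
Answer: 1600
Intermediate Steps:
q(F) = F*(5 + F)
(q(-11) - 106)**2 = (-11*(5 - 11) - 106)**2 = (-11*(-6) - 106)**2 = (66 - 106)**2 = (-40)**2 = 1600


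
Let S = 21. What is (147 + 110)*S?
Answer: 5397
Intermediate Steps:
(147 + 110)*S = (147 + 110)*21 = 257*21 = 5397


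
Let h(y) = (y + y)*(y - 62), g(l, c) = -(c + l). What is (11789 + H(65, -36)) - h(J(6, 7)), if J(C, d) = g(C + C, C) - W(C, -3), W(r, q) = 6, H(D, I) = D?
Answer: 7726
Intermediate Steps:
g(l, c) = -c - l
J(C, d) = -6 - 3*C (J(C, d) = (-C - (C + C)) - 1*6 = (-C - 2*C) - 6 = -3*C - 6 = -6 - 3*C)
h(y) = 2*y*(-62 + y) (h(y) = (2*y)*(-62 + y) = 2*y*(-62 + y))
(11789 + H(65, -36)) - h(J(6, 7)) = (11789 + 65) - 2*(-6 - 3*6)*(-62 + (-6 - 3*6)) = 11854 - 2*(-6 - 18)*(-62 + (-6 - 18)) = 11854 - 2*(-24)*(-62 - 24) = 11854 - 2*(-24)*(-86) = 11854 - 1*4128 = 11854 - 4128 = 7726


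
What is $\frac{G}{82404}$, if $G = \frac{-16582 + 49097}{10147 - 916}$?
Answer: $\frac{4645}{108667332} \approx 4.2745 \cdot 10^{-5}$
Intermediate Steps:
$G = \frac{32515}{9231} \approx 3.5224$
$\frac{G}{82404} = \frac{32515}{9231 \cdot 82404} = \frac{32515}{9231} \cdot \frac{1}{82404} = \frac{4645}{108667332}$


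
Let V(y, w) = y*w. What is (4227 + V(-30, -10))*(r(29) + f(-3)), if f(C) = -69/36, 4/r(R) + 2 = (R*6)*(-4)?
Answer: -12148959/1396 ≈ -8702.7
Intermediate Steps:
r(R) = 4/(-2 - 24*R) (r(R) = 4/(-2 + (R*6)*(-4)) = 4/(-2 + (6*R)*(-4)) = 4/(-2 - 24*R))
V(y, w) = w*y
f(C) = -23/12 (f(C) = -69*1/36 = -23/12)
(4227 + V(-30, -10))*(r(29) + f(-3)) = (4227 - 10*(-30))*(-2/(1 + 12*29) - 23/12) = (4227 + 300)*(-2/(1 + 348) - 23/12) = 4527*(-2/349 - 23/12) = 4527*(-8051/4188) = -12148959/1396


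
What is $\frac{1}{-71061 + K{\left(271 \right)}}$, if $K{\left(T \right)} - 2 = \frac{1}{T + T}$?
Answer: $- \frac{542}{38513977} \approx -1.4073 \cdot 10^{-5}$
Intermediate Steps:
$K{\left(T \right)} = 2 + \frac{1}{2 T}$ ($K{\left(T \right)} = 2 + \frac{1}{T + T} = 2 + \frac{1}{2 T}$)
$\frac{1}{-71061 + K{\left(271 \right)}} = \frac{1}{-71061 + \left(2 + \frac{1}{2 \cdot 271}\right)} = \frac{1}{-71061 + \left(2 + \frac{1}{2} \cdot \frac{1}{271}\right)} = \frac{1}{-71061 + \left(2 + \frac{1}{542}\right)} = \frac{1}{-71061 + \frac{1085}{542}} = \frac{1}{- \frac{38513977}{542}} = - \frac{542}{38513977}$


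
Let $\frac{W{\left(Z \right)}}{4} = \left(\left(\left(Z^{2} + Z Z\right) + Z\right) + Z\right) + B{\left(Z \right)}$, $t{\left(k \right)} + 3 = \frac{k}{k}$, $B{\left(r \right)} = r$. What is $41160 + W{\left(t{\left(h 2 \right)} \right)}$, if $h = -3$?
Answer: $41168$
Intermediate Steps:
$t{\left(k \right)} = -2$ ($t{\left(k \right)} = -3 + \frac{k}{k} = -3 + 1 = -2$)
$W{\left(Z \right)} = 8 Z^{2} + 12 Z$ ($W{\left(Z \right)} = 4 \left(\left(\left(\left(Z^{2} + Z Z\right) + Z\right) + Z\right) + Z\right) = 4 \left(\left(\left(\left(Z^{2} + Z^{2}\right) + Z\right) + Z\right) + Z\right) = 4 \left(\left(\left(2 Z^{2} + Z\right) + Z\right) + Z\right) = 4 \left(\left(\left(Z + 2 Z^{2}\right) + Z\right) + Z\right) = 4 \left(\left(2 Z + 2 Z^{2}\right) + Z\right) = 4 \left(2 Z^{2} + 3 Z\right) = 8 Z^{2} + 12 Z$)
$41160 + W{\left(t{\left(h 2 \right)} \right)} = 41160 + 4 \left(-2\right) \left(3 + 2 \left(-2\right)\right) = 41160 + 4 \left(-2\right) \left(3 - 4\right) = 41160 + 4 \left(-2\right) \left(-1\right) = 41160 + 8 = 41168$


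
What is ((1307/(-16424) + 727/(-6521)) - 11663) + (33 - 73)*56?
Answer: -1489044331507/107100904 ≈ -13903.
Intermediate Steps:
((1307/(-16424) + 727/(-6521)) - 11663) + (33 - 73)*56 = ((1307*(-1/16424) + 727*(-1/6521)) - 11663) - 40*56 = ((-1307/16424 - 727/6521) - 11663) - 2240 = (-20463195/107100904 - 11663) - 2240 = -1249138306547/107100904 - 2240 = -1489044331507/107100904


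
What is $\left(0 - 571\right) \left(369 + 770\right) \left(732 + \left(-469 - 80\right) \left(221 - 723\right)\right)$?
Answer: $-179716465770$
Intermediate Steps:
$\left(0 - 571\right) \left(369 + 770\right) \left(732 + \left(-469 - 80\right) \left(221 - 723\right)\right) = \left(-571\right) 1139 \left(732 - -275598\right) = - 650369 \left(732 + 275598\right) = \left(-650369\right) 276330 = -179716465770$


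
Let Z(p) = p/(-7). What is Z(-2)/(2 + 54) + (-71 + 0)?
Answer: -13915/196 ≈ -70.995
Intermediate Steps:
Z(p) = -p/7 (Z(p) = p*(-1/7) = -p/7)
Z(-2)/(2 + 54) + (-71 + 0) = (-1/7*(-2))/(2 + 54) + (-71 + 0) = (2/7)/56 - 71 = (2/7)*(1/56) - 71 = 1/196 - 71 = -13915/196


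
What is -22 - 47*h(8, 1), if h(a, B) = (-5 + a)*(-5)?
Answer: 683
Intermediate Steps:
h(a, B) = 25 - 5*a
-22 - 47*h(8, 1) = -22 - 47*(25 - 5*8) = -22 - 47*(25 - 40) = -22 - 47*(-15) = -22 + 705 = 683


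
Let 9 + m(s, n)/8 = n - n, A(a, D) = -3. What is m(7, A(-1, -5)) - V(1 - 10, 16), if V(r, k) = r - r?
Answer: -72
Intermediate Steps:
m(s, n) = -72 (m(s, n) = -72 + 8*(n - n) = -72 + 8*0 = -72 + 0 = -72)
V(r, k) = 0
m(7, A(-1, -5)) - V(1 - 10, 16) = -72 - 1*0 = -72 + 0 = -72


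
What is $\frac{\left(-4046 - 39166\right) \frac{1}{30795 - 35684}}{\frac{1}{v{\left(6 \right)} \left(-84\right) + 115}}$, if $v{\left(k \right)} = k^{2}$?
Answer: $- \frac{125703708}{4889} \approx -25712.0$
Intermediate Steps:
$\frac{\left(-4046 - 39166\right) \frac{1}{30795 - 35684}}{\frac{1}{v{\left(6 \right)} \left(-84\right) + 115}} = \frac{\left(-4046 - 39166\right) \frac{1}{30795 - 35684}}{\frac{1}{6^{2} \left(-84\right) + 115}} = \frac{\left(-43212\right) \frac{1}{-4889}}{\frac{1}{36 \left(-84\right) + 115}} = \frac{\left(-43212\right) \left(- \frac{1}{4889}\right)}{\frac{1}{-3024 + 115}} = \frac{43212}{4889 \frac{1}{-2909}} = \frac{43212}{4889 \left(- \frac{1}{2909}\right)} = \frac{43212}{4889} \left(-2909\right) = - \frac{125703708}{4889}$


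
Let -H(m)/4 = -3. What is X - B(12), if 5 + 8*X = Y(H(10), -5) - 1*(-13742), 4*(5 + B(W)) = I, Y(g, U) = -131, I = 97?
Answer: 3363/2 ≈ 1681.5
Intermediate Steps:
H(m) = 12 (H(m) = -4*(-3) = 12)
B(W) = 77/4 (B(W) = -5 + (1/4)*97 = -5 + 97/4 = 77/4)
X = 6803/4 (X = -5/8 + (-131 - 1*(-13742))/8 = -5/8 + (-131 + 13742)/8 = -5/8 + (1/8)*13611 = -5/8 + 13611/8 = 6803/4 ≈ 1700.8)
X - B(12) = 6803/4 - 1*77/4 = 6803/4 - 77/4 = 3363/2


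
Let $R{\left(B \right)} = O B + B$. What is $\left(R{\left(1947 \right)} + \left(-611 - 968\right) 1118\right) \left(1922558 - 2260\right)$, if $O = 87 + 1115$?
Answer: $1107856401862$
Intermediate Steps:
$O = 1202$
$R{\left(B \right)} = 1203 B$ ($R{\left(B \right)} = 1202 B + B = 1203 B$)
$\left(R{\left(1947 \right)} + \left(-611 - 968\right) 1118\right) \left(1922558 - 2260\right) = \left(1203 \cdot 1947 + \left(-611 - 968\right) 1118\right) \left(1922558 - 2260\right) = \left(2342241 - 1765322\right) 1920298 = 576919 \cdot 1920298 = 1107856401862$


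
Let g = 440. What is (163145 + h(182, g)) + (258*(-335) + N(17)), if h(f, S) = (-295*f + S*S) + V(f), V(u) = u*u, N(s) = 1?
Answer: 249750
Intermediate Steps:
V(u) = u**2
h(f, S) = S**2 + f**2 - 295*f (h(f, S) = (-295*f + S*S) + f**2 = (-295*f + S**2) + f**2 = (S**2 - 295*f) + f**2 = S**2 + f**2 - 295*f)
(163145 + h(182, g)) + (258*(-335) + N(17)) = (163145 + (440**2 + 182**2 - 295*182)) + (258*(-335) + 1) = (163145 + (193600 + 33124 - 53690)) + (-86430 + 1) = (163145 + 173034) - 86429 = 336179 - 86429 = 249750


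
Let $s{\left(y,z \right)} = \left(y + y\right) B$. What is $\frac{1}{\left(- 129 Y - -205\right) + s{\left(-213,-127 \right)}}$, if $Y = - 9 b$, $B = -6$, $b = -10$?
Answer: $- \frac{1}{8849} \approx -0.00011301$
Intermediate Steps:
$Y = 90$ ($Y = \left(-9\right) \left(-10\right) = 90$)
$s{\left(y,z \right)} = - 12 y$ ($s{\left(y,z \right)} = \left(y + y\right) \left(-6\right) = 2 y \left(-6\right) = - 12 y$)
$\frac{1}{\left(- 129 Y - -205\right) + s{\left(-213,-127 \right)}} = \frac{1}{\left(\left(-129\right) 90 - -205\right) - -2556} = \frac{1}{\left(-11610 + 205\right) + 2556} = \frac{1}{-11405 + 2556} = \frac{1}{-8849} = - \frac{1}{8849}$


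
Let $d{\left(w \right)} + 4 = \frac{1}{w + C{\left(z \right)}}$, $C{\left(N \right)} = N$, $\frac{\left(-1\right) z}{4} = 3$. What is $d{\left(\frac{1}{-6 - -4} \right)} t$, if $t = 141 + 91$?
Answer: $- \frac{23664}{25} \approx -946.56$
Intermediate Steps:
$z = -12$ ($z = \left(-4\right) 3 = -12$)
$t = 232$
$d{\left(w \right)} = -4 + \frac{1}{-12 + w}$ ($d{\left(w \right)} = -4 + \frac{1}{w - 12} = -4 + \frac{1}{-12 + w}$)
$d{\left(\frac{1}{-6 - -4} \right)} t = \frac{49 - \frac{4}{-6 - -4}}{-12 + \frac{1}{-6 - -4}} \cdot 232 = \frac{49 - \frac{4}{-6 + \left(-2 + 6\right)}}{-12 + \frac{1}{-6 + \left(-2 + 6\right)}} 232 = \frac{49 - \frac{4}{-6 + 4}}{-12 + \frac{1}{-6 + 4}} \cdot 232 = \frac{49 - \frac{4}{-2}}{-12 + \frac{1}{-2}} \cdot 232 = \frac{49 - -2}{-12 - \frac{1}{2}} \cdot 232 = \frac{49 + 2}{- \frac{25}{2}} \cdot 232 = \left(- \frac{2}{25}\right) 51 \cdot 232 = \left(- \frac{102}{25}\right) 232 = - \frac{23664}{25}$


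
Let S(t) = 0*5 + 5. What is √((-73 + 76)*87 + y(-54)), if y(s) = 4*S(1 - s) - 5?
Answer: 2*√69 ≈ 16.613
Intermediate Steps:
S(t) = 5 (S(t) = 0 + 5 = 5)
y(s) = 15 (y(s) = 4*5 - 5 = 20 - 5 = 15)
√((-73 + 76)*87 + y(-54)) = √((-73 + 76)*87 + 15) = √(3*87 + 15) = √(261 + 15) = √276 = 2*√69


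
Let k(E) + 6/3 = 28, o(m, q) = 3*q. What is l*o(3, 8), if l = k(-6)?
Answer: 624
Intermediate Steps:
k(E) = 26 (k(E) = -2 + 28 = 26)
l = 26
l*o(3, 8) = 26*(3*8) = 26*24 = 624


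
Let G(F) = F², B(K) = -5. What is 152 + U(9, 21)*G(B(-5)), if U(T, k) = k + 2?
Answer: 727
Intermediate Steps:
U(T, k) = 2 + k
152 + U(9, 21)*G(B(-5)) = 152 + (2 + 21)*(-5)² = 152 + 23*25 = 152 + 575 = 727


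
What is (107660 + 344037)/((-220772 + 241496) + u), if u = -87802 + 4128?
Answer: -451697/62950 ≈ -7.1755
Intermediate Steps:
u = -83674
(107660 + 344037)/((-220772 + 241496) + u) = (107660 + 344037)/((-220772 + 241496) - 83674) = 451697/(20724 - 83674) = 451697/(-62950) = 451697*(-1/62950) = -451697/62950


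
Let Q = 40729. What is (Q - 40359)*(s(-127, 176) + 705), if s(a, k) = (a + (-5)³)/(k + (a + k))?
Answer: 1302178/5 ≈ 2.6044e+5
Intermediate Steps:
s(a, k) = (-125 + a)/(a + 2*k) (s(a, k) = (a - 125)/(a + 2*k) = (-125 + a)/(a + 2*k))
(Q - 40359)*(s(-127, 176) + 705) = (40729 - 40359)*((-125 - 127)/(-127 + 2*176) + 705) = 370*(-252/(-127 + 352) + 705) = 370*(-252/225 + 705) = 370*((1/225)*(-252) + 705) = 370*(-28/25 + 705) = 370*(17597/25) = 1302178/5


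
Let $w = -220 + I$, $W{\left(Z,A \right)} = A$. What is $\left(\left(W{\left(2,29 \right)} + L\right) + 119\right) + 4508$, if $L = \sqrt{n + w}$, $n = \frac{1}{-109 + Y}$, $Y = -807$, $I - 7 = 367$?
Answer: $4656 + \frac{\sqrt{32303427}}{458} \approx 4668.4$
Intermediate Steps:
$I = 374$ ($I = 7 + 367 = 374$)
$n = - \frac{1}{916}$ ($n = \frac{1}{-109 - 807} = \frac{1}{-916} = - \frac{1}{916} \approx -0.0010917$)
$w = 154$ ($w = -220 + 374 = 154$)
$L = \frac{\sqrt{32303427}}{458}$ ($L = \sqrt{- \frac{1}{916} + 154} = \sqrt{\frac{141063}{916}} = \frac{\sqrt{32303427}}{458} \approx 12.41$)
$\left(\left(W{\left(2,29 \right)} + L\right) + 119\right) + 4508 = \left(\left(29 + \frac{\sqrt{32303427}}{458}\right) + 119\right) + 4508 = \left(148 + \frac{\sqrt{32303427}}{458}\right) + 4508 = 4656 + \frac{\sqrt{32303427}}{458}$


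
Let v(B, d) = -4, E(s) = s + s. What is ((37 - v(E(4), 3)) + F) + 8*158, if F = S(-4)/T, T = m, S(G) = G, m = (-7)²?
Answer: 63941/49 ≈ 1304.9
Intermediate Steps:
E(s) = 2*s
m = 49
T = 49
F = -4/49 ≈ -0.081633
((37 - v(E(4), 3)) + F) + 8*158 = ((37 - 1*(-4)) - 4/49) + 8*158 = ((37 + 4) - 4/49) + 1264 = (41 - 4/49) + 1264 = 2005/49 + 1264 = 63941/49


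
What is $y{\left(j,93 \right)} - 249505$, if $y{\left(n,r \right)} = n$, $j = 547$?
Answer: $-248958$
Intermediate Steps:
$y{\left(j,93 \right)} - 249505 = 547 - 249505 = -248958$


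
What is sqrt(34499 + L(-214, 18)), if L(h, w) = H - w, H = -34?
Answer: 7*sqrt(703) ≈ 185.60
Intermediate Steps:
L(h, w) = -34 - w
sqrt(34499 + L(-214, 18)) = sqrt(34499 + (-34 - 1*18)) = sqrt(34499 + (-34 - 18)) = sqrt(34499 - 52) = sqrt(34447) = 7*sqrt(703)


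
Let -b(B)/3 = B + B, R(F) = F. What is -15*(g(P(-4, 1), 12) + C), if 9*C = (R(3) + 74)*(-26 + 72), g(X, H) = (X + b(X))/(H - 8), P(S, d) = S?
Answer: -17935/3 ≈ -5978.3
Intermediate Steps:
b(B) = -6*B (b(B) = -3*(B + B) = -6*B)
g(X, H) = -5*X/(-8 + H) (g(X, H) = (X - 6*X)/(H - 8) = (-5*X)/(-8 + H) = -5*X/(-8 + H))
C = 3542/9 (C = ((3 + 74)*(-26 + 72))/9 = (77*46)/9 = (1/9)*3542 = 3542/9 ≈ 393.56)
-15*(g(P(-4, 1), 12) + C) = -15*(-5*(-4)/(-8 + 12) + 3542/9) = -15*(-5*(-4)/4 + 3542/9) = -15*(-5*(-4)*1/4 + 3542/9) = -15*(5 + 3542/9) = -15*3587/9 = -17935/3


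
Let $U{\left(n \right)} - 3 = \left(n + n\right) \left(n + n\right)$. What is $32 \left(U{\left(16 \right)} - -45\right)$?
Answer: $34304$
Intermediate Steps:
$U{\left(n \right)} = 3 + 4 n^{2}$ ($U{\left(n \right)} = 3 + \left(n + n\right) \left(n + n\right) = 3 + 2 n 2 n = 3 + 4 n^{2}$)
$32 \left(U{\left(16 \right)} - -45\right) = 32 \left(\left(3 + 4 \cdot 16^{2}\right) - -45\right) = 32 \left(\left(3 + 4 \cdot 256\right) + 45\right) = 32 \left(\left(3 + 1024\right) + 45\right) = 32 \left(1027 + 45\right) = 32 \cdot 1072 = 34304$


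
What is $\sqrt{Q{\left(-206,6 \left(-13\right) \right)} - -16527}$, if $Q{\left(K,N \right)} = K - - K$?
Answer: $\sqrt{16115} \approx 126.94$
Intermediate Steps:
$Q{\left(K,N \right)} = 2 K$ ($Q{\left(K,N \right)} = K + K = 2 K$)
$\sqrt{Q{\left(-206,6 \left(-13\right) \right)} - -16527} = \sqrt{2 \left(-206\right) - -16527} = \sqrt{-412 + \left(-1131 + 17658\right)} = \sqrt{-412 + 16527} = \sqrt{16115}$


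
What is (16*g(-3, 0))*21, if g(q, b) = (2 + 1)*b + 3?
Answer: 1008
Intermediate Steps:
g(q, b) = 3 + 3*b (g(q, b) = 3*b + 3 = 3 + 3*b)
(16*g(-3, 0))*21 = (16*(3 + 3*0))*21 = (16*(3 + 0))*21 = (16*3)*21 = 48*21 = 1008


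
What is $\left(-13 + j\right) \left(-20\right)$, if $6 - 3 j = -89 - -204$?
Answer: $\frac{2960}{3} \approx 986.67$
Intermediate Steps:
$j = - \frac{109}{3}$ ($j = 2 - \frac{-89 - -204}{3} = 2 - \frac{-89 + 204}{3} = 2 - \frac{115}{3} = - \frac{109}{3} \approx -36.333$)
$\left(-13 + j\right) \left(-20\right) = \left(-13 - \frac{109}{3}\right) \left(-20\right) = \left(- \frac{148}{3}\right) \left(-20\right) = \frac{2960}{3}$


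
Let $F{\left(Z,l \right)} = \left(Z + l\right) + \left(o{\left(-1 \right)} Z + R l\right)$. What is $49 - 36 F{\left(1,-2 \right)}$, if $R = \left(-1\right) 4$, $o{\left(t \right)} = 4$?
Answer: $-347$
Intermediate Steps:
$R = -4$
$F{\left(Z,l \right)} = - 3 l + 5 Z$ ($F{\left(Z,l \right)} = \left(Z + l\right) + \left(4 Z - 4 l\right) = \left(Z + l\right) + \left(- 4 l + 4 Z\right) = - 3 l + 5 Z$)
$49 - 36 F{\left(1,-2 \right)} = 49 - 36 \left(\left(-3\right) \left(-2\right) + 5 \cdot 1\right) = 49 - 36 \left(6 + 5\right) = 49 - 396 = -347$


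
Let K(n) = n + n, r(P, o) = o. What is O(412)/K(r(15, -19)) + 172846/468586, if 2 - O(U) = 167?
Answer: 41942419/8903134 ≈ 4.7110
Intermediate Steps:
K(n) = 2*n
O(U) = -165 (O(U) = 2 - 1*167 = 2 - 167 = -165)
O(412)/K(r(15, -19)) + 172846/468586 = -165/(2*(-19)) + 172846/468586 = -165/(-38) + 172846*(1/468586) = -165*(-1/38) + 86423/234293 = 165/38 + 86423/234293 = 41942419/8903134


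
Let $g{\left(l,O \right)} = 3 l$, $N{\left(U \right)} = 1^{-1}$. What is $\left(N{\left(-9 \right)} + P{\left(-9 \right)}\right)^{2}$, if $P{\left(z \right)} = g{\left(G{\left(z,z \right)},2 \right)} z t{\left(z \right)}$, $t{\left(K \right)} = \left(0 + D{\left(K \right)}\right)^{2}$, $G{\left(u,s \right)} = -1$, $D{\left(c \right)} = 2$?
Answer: $11881$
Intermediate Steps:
$N{\left(U \right)} = 1$
$t{\left(K \right)} = 4$ ($t{\left(K \right)} = \left(0 + 2\right)^{2} = 2^{2} = 4$)
$P{\left(z \right)} = - 12 z$ ($P{\left(z \right)} = 3 \left(-1\right) z 4 = - 3 z 4 = - 12 z$)
$\left(N{\left(-9 \right)} + P{\left(-9 \right)}\right)^{2} = \left(1 - -108\right)^{2} = \left(1 + 108\right)^{2} = 109^{2} = 11881$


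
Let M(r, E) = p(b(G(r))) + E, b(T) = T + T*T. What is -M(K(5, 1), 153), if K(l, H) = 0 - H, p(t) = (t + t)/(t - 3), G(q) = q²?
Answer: -149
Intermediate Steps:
b(T) = T + T²
p(t) = 2*t/(-3 + t) (p(t) = (2*t)/(-3 + t) = 2*t/(-3 + t))
K(l, H) = -H
M(r, E) = E + 2*r²*(1 + r²)/(-3 + r²*(1 + r²)) (M(r, E) = 2*(r²*(1 + r²))/(-3 + r²*(1 + r²)) + E = 2*r²*(1 + r²)/(-3 + r²*(1 + r²)) + E = E + 2*r²*(1 + r²)/(-3 + r²*(1 + r²)))
-M(K(5, 1), 153) = -(153*(-3 + (-1*1)²*(1 + (-1*1)²)) + 2*(-1*1)²*(1 + (-1*1)²))/(-3 + (-1*1)²*(1 + (-1*1)²)) = -(153*(-3 + (-1)²*(1 + (-1)²)) + 2*(-1)²*(1 + (-1)²))/(-3 + (-1)²*(1 + (-1)²)) = -(153*(-3 + 1*(1 + 1)) + 2*1*(1 + 1))/(-3 + 1*(1 + 1)) = -(153*(-3 + 1*2) + 2*1*2)/(-3 + 1*2) = -(153*(-3 + 2) + 4)/(-3 + 2) = -(153*(-1) + 4)/(-1) = -(-1)*(-153 + 4) = -(-1)*(-149) = -1*149 = -149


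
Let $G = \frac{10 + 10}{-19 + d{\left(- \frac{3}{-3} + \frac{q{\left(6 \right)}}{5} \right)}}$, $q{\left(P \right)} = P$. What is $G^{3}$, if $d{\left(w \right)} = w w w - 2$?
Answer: $- \frac{1953125000}{270840023} \approx -7.2114$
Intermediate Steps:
$d{\left(w \right)} = -2 + w^{3}$ ($d{\left(w \right)} = w^{2} w - 2 = w^{3} - 2 = -2 + w^{3}$)
$G = - \frac{1250}{647}$ ($G = \frac{10 + 10}{-19 - \left(2 - \left(- \frac{3}{-3} + \frac{6}{5}\right)^{3}\right)} = \frac{20}{-19 - \left(2 - \left(\left(-3\right) \left(- \frac{1}{3}\right) + 6 \cdot \frac{1}{5}\right)^{3}\right)} = \frac{20}{-19 - \left(2 - \left(1 + \frac{6}{5}\right)^{3}\right)} = \frac{20}{-19 - \left(2 - \left(\frac{11}{5}\right)^{3}\right)} = \frac{20}{-19 + \left(-2 + \frac{1331}{125}\right)} = \frac{20}{-19 + \frac{1081}{125}} = \frac{20}{- \frac{1294}{125}} = 20 \left(- \frac{125}{1294}\right) = - \frac{1250}{647} \approx -1.932$)
$G^{3} = \left(- \frac{1250}{647}\right)^{3} = - \frac{1953125000}{270840023}$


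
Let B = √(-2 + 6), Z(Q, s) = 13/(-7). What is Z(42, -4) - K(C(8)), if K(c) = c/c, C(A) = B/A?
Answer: -20/7 ≈ -2.8571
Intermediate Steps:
Z(Q, s) = -13/7 (Z(Q, s) = 13*(-⅐) = -13/7)
B = 2 (B = √4 = 2)
C(A) = 2/A
K(c) = 1
Z(42, -4) - K(C(8)) = -13/7 - 1*1 = -13/7 - 1 = -20/7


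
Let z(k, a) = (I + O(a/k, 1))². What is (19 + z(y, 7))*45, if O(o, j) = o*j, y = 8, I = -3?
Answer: 67725/64 ≈ 1058.2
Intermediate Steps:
O(o, j) = j*o
z(k, a) = (-3 + a/k)² (z(k, a) = (-3 + 1*(a/k))² = (-3 + a/k)²)
(19 + z(y, 7))*45 = (19 + (7 - 3*8)²/8²)*45 = (19 + (7 - 24)²/64)*45 = (19 + (1/64)*(-17)²)*45 = (19 + (1/64)*289)*45 = (19 + 289/64)*45 = (1505/64)*45 = 67725/64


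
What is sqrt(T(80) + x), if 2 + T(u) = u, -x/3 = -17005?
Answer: 3*sqrt(5677) ≈ 226.04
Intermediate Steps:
x = 51015 (x = -3*(-17005) = 51015)
T(u) = -2 + u
sqrt(T(80) + x) = sqrt((-2 + 80) + 51015) = sqrt(78 + 51015) = sqrt(51093) = 3*sqrt(5677)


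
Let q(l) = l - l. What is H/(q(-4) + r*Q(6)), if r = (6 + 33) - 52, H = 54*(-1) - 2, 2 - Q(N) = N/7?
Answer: 49/13 ≈ 3.7692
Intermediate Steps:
Q(N) = 2 - N/7
H = -56 (H = -54 - 2 = -56)
r = -13 (r = 39 - 52 = -13)
q(l) = 0
H/(q(-4) + r*Q(6)) = -56/(0 - 13*(2 - ⅐*6)) = -56/(0 - 13*(2 - 6/7)) = -56/(0 - 13*8/7) = -56/(0 - 104/7) = -56/(-104/7) = -56*(-7/104) = 49/13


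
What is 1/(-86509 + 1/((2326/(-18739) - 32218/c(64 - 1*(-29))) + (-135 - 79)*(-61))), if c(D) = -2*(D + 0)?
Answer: -23051208491/1994136993605192 ≈ -1.1559e-5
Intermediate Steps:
c(D) = -2*D
1/(-86509 + 1/((2326/(-18739) - 32218/c(64 - 1*(-29))) + (-135 - 79)*(-61))) = 1/(-86509 + 1/((2326/(-18739) - 32218*(-1/(2*(64 - 1*(-29))))) + (-135 - 79)*(-61))) = 1/(-86509 + 1/((2326*(-1/18739) - 32218*(-1/(2*(64 + 29)))) - 214*(-61))) = 1/(-86509 + 1/((-2326/18739 - 32218/((-2*93))) + 13054)) = 1/(-86509 + 1/((-2326/18739 - 32218/(-186)) + 13054)) = 1/(-86509 + 1/((-2326/18739 - 32218*(-1/186)) + 13054)) = 1/(-86509 + 1/((-2326/18739 + 16109/93) + 13054)) = 1/(-86509 + 1/(301650233/1742727 + 13054)) = 1/(-86509 + 1/(23051208491/1742727)) = 1/(-86509 + 1742727/23051208491) = 1/(-1994136993605192/23051208491) = -23051208491/1994136993605192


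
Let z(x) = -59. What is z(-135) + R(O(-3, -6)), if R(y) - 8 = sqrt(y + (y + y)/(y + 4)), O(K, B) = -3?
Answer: -51 + 3*I ≈ -51.0 + 3.0*I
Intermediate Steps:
R(y) = 8 + sqrt(y + 2*y/(4 + y)) (R(y) = 8 + sqrt(y + (y + y)/(y + 4)) = 8 + sqrt(y + (2*y)/(4 + y)) = 8 + sqrt(y + 2*y/(4 + y)))
z(-135) + R(O(-3, -6)) = -59 + (8 + sqrt(-3*(6 - 3)/(4 - 3))) = -59 + (8 + sqrt(-3*3/1)) = -59 + (8 + sqrt(-3*1*3)) = -59 + (8 + sqrt(-9)) = -59 + (8 + 3*I) = -51 + 3*I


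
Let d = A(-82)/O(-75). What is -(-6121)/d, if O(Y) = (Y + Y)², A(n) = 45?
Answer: 3060500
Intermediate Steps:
O(Y) = 4*Y² (O(Y) = (2*Y)² = 4*Y²)
d = 1/500 (d = 45/((4*(-75)²)) = 45/((4*5625)) = 45/22500 = 45*(1/22500) = 1/500 ≈ 0.0020000)
-(-6121)/d = -(-6121)/1/500 = -(-6121)*500 = -1*(-3060500) = 3060500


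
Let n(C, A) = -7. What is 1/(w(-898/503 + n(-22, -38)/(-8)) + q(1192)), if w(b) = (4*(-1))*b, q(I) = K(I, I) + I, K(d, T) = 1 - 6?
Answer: 1006/1197785 ≈ 0.00083988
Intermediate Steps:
K(d, T) = -5
q(I) = -5 + I
w(b) = -4*b
1/(w(-898/503 + n(-22, -38)/(-8)) + q(1192)) = 1/(-4*(-898/503 - 7/(-8)) + (-5 + 1192)) = 1/(-4*(-898*1/503 - 7*(-1/8)) + 1187) = 1/(-4*(-898/503 + 7/8) + 1187) = 1/(-4*(-3663/4024) + 1187) = 1/(3663/1006 + 1187) = 1/(1197785/1006) = 1006/1197785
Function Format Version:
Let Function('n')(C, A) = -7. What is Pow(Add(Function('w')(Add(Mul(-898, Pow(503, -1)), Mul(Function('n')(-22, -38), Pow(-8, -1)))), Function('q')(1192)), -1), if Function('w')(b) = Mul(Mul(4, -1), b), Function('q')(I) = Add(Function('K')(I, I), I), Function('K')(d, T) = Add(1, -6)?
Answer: Rational(1006, 1197785) ≈ 0.00083988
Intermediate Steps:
Function('K')(d, T) = -5
Function('q')(I) = Add(-5, I)
Function('w')(b) = Mul(-4, b)
Pow(Add(Function('w')(Add(Mul(-898, Pow(503, -1)), Mul(Function('n')(-22, -38), Pow(-8, -1)))), Function('q')(1192)), -1) = Pow(Add(Mul(-4, Add(Mul(-898, Pow(503, -1)), Mul(-7, Pow(-8, -1)))), Add(-5, 1192)), -1) = Pow(Add(Mul(-4, Add(Mul(-898, Rational(1, 503)), Mul(-7, Rational(-1, 8)))), 1187), -1) = Pow(Add(Mul(-4, Add(Rational(-898, 503), Rational(7, 8))), 1187), -1) = Pow(Add(Mul(-4, Rational(-3663, 4024)), 1187), -1) = Pow(Add(Rational(3663, 1006), 1187), -1) = Pow(Rational(1197785, 1006), -1) = Rational(1006, 1197785)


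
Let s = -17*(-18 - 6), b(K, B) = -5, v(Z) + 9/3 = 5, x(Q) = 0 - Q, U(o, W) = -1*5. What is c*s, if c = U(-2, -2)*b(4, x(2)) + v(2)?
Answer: 11016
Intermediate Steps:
U(o, W) = -5
x(Q) = -Q
v(Z) = 2 (v(Z) = -3 + 5 = 2)
s = 408 (s = -17*(-24) = 408)
c = 27 (c = -5*(-5) + 2 = 25 + 2 = 27)
c*s = 27*408 = 11016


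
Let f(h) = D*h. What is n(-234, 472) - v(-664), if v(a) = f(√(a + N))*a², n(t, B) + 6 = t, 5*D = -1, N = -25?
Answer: -240 + 440896*I*√689/5 ≈ -240.0 + 2.3146e+6*I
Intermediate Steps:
D = -⅕ (D = (⅕)*(-1) = -⅕ ≈ -0.20000)
n(t, B) = -6 + t
f(h) = -h/5
v(a) = -a²*√(-25 + a)/5 (v(a) = (-√(a - 25)/5)*a² = (-√(-25 + a)/5)*a² = -a²*√(-25 + a)/5)
n(-234, 472) - v(-664) = (-6 - 234) - (-1)*(-664)²*√(-25 - 664)/5 = -240 - (-1)*440896*√(-689)/5 = -240 - (-1)*440896*I*√689/5 = -240 - (-440896)*I*√689/5 = -240 + 440896*I*√689/5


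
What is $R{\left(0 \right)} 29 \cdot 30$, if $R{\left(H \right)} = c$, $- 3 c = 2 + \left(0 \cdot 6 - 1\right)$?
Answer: $-290$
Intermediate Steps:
$c = - \frac{1}{3}$ ($c = - \frac{2 + \left(0 \cdot 6 - 1\right)}{3} = - \frac{2 + \left(0 - 1\right)}{3} = - \frac{2 - 1}{3} = \left(- \frac{1}{3}\right) 1 = - \frac{1}{3} \approx -0.33333$)
$R{\left(H \right)} = - \frac{1}{3}$
$R{\left(0 \right)} 29 \cdot 30 = \left(- \frac{1}{3}\right) 29 \cdot 30 = \left(- \frac{29}{3}\right) 30 = -290$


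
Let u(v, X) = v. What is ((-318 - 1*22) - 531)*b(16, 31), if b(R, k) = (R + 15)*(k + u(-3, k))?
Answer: -756028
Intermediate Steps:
b(R, k) = (-3 + k)*(15 + R) (b(R, k) = (R + 15)*(k - 3) = (15 + R)*(-3 + k) = (-3 + k)*(15 + R))
((-318 - 1*22) - 531)*b(16, 31) = ((-318 - 1*22) - 531)*(-45 - 3*16 + 15*31 + 16*31) = ((-318 - 22) - 531)*(-45 - 48 + 465 + 496) = (-340 - 531)*868 = -871*868 = -756028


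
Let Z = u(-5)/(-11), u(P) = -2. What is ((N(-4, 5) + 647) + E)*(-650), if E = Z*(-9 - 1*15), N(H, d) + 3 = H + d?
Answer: -4580550/11 ≈ -4.1641e+5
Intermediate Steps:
N(H, d) = -3 + H + d (N(H, d) = -3 + (H + d) = -3 + H + d)
Z = 2/11 (Z = -2/(-11) = -2*(-1/11) = 2/11 ≈ 0.18182)
E = -48/11 (E = 2*(-9 - 1*15)/11 = 2*(-9 - 15)/11 = (2/11)*(-24) = -48/11 ≈ -4.3636)
((N(-4, 5) + 647) + E)*(-650) = (((-3 - 4 + 5) + 647) - 48/11)*(-650) = ((-2 + 647) - 48/11)*(-650) = (645 - 48/11)*(-650) = (7047/11)*(-650) = -4580550/11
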